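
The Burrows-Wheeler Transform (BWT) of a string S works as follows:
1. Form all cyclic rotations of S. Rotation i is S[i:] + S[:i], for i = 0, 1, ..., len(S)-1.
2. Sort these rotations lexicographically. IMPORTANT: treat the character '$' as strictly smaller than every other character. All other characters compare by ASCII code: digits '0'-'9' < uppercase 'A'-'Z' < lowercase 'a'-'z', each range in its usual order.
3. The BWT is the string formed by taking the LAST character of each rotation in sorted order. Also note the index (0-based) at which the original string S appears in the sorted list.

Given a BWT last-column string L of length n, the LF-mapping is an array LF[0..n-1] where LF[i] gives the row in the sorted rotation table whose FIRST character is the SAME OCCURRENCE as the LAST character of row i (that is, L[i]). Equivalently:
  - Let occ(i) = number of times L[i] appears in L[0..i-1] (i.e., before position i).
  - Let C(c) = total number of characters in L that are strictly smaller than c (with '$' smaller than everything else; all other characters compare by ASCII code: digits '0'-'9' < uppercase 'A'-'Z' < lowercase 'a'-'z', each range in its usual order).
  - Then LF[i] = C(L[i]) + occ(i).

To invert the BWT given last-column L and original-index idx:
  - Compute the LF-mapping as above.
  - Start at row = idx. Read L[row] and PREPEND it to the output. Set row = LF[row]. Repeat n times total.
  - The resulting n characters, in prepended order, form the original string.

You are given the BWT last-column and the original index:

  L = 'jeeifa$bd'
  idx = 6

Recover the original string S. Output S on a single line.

Answer: feaebidj$

Derivation:
LF mapping: 8 4 5 7 6 1 0 2 3
Walk LF starting at row 6, prepending L[row]:
  step 1: row=6, L[6]='$', prepend. Next row=LF[6]=0
  step 2: row=0, L[0]='j', prepend. Next row=LF[0]=8
  step 3: row=8, L[8]='d', prepend. Next row=LF[8]=3
  step 4: row=3, L[3]='i', prepend. Next row=LF[3]=7
  step 5: row=7, L[7]='b', prepend. Next row=LF[7]=2
  step 6: row=2, L[2]='e', prepend. Next row=LF[2]=5
  step 7: row=5, L[5]='a', prepend. Next row=LF[5]=1
  step 8: row=1, L[1]='e', prepend. Next row=LF[1]=4
  step 9: row=4, L[4]='f', prepend. Next row=LF[4]=6
Reversed output: feaebidj$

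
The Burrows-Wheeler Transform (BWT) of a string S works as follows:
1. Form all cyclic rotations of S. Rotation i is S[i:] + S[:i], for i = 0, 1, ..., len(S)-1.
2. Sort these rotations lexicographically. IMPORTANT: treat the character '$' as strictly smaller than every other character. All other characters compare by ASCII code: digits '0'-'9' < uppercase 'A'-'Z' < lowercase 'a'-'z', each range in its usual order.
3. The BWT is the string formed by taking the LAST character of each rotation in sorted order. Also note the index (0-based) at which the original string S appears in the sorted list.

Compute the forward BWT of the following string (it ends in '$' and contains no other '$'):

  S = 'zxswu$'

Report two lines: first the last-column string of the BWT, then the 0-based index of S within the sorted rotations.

All 6 rotations (rotation i = S[i:]+S[:i]):
  rot[0] = zxswu$
  rot[1] = xswu$z
  rot[2] = swu$zx
  rot[3] = wu$zxs
  rot[4] = u$zxsw
  rot[5] = $zxswu
Sorted (with $ < everything):
  sorted[0] = $zxswu  (last char: 'u')
  sorted[1] = swu$zx  (last char: 'x')
  sorted[2] = u$zxsw  (last char: 'w')
  sorted[3] = wu$zxs  (last char: 's')
  sorted[4] = xswu$z  (last char: 'z')
  sorted[5] = zxswu$  (last char: '$')
Last column: uxwsz$
Original string S is at sorted index 5

Answer: uxwsz$
5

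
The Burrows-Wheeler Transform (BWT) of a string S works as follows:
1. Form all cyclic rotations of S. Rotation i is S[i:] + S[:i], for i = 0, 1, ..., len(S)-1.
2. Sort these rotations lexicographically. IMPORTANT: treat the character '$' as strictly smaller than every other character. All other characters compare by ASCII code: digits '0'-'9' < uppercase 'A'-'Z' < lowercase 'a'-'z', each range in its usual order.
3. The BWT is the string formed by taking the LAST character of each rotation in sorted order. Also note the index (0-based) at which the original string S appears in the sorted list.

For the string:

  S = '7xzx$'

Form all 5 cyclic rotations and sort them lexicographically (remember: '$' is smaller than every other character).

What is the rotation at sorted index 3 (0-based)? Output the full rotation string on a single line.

Answer: xzx$7

Derivation:
All 5 rotations (rotation i = S[i:]+S[:i]):
  rot[0] = 7xzx$
  rot[1] = xzx$7
  rot[2] = zx$7x
  rot[3] = x$7xz
  rot[4] = $7xzx
Sorted (with $ < everything):
  sorted[0] = $7xzx
  sorted[1] = 7xzx$
  sorted[2] = x$7xz
  sorted[3] = xzx$7
  sorted[4] = zx$7x
sorted[3] = xzx$7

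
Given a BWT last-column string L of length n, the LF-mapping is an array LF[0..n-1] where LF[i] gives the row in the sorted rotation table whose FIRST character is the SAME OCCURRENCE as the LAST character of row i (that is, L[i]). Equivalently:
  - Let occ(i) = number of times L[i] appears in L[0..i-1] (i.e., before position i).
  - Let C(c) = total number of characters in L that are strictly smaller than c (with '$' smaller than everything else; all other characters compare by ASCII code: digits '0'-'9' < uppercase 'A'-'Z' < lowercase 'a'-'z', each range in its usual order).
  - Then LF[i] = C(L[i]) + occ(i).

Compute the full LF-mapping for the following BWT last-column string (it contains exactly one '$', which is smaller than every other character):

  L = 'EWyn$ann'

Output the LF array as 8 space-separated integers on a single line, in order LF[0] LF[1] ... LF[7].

Answer: 1 2 7 4 0 3 5 6

Derivation:
Char counts: '$':1, 'E':1, 'W':1, 'a':1, 'n':3, 'y':1
C (first-col start): C('$')=0, C('E')=1, C('W')=2, C('a')=3, C('n')=4, C('y')=7
L[0]='E': occ=0, LF[0]=C('E')+0=1+0=1
L[1]='W': occ=0, LF[1]=C('W')+0=2+0=2
L[2]='y': occ=0, LF[2]=C('y')+0=7+0=7
L[3]='n': occ=0, LF[3]=C('n')+0=4+0=4
L[4]='$': occ=0, LF[4]=C('$')+0=0+0=0
L[5]='a': occ=0, LF[5]=C('a')+0=3+0=3
L[6]='n': occ=1, LF[6]=C('n')+1=4+1=5
L[7]='n': occ=2, LF[7]=C('n')+2=4+2=6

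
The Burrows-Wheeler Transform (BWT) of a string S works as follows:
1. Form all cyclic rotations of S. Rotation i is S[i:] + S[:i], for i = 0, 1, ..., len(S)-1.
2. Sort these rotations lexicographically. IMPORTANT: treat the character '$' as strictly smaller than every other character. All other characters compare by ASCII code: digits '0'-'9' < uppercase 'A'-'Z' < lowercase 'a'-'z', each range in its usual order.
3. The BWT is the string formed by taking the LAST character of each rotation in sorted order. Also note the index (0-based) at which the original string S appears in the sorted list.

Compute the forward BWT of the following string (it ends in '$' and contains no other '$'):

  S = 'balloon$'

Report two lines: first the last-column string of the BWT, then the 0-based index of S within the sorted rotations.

Answer: nb$alool
2

Derivation:
All 8 rotations (rotation i = S[i:]+S[:i]):
  rot[0] = balloon$
  rot[1] = alloon$b
  rot[2] = lloon$ba
  rot[3] = loon$bal
  rot[4] = oon$ball
  rot[5] = on$ballo
  rot[6] = n$balloo
  rot[7] = $balloon
Sorted (with $ < everything):
  sorted[0] = $balloon  (last char: 'n')
  sorted[1] = alloon$b  (last char: 'b')
  sorted[2] = balloon$  (last char: '$')
  sorted[3] = lloon$ba  (last char: 'a')
  sorted[4] = loon$bal  (last char: 'l')
  sorted[5] = n$balloo  (last char: 'o')
  sorted[6] = on$ballo  (last char: 'o')
  sorted[7] = oon$ball  (last char: 'l')
Last column: nb$alool
Original string S is at sorted index 2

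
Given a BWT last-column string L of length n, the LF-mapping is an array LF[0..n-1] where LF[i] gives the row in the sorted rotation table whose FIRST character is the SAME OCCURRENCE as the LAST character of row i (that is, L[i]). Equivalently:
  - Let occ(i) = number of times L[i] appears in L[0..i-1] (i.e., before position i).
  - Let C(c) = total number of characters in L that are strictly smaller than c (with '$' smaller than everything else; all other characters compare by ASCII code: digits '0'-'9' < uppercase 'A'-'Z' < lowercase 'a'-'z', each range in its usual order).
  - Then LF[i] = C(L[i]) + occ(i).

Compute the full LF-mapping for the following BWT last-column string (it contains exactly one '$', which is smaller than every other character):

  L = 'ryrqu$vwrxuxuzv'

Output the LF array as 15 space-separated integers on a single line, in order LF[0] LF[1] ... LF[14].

Answer: 2 13 3 1 5 0 8 10 4 11 6 12 7 14 9

Derivation:
Char counts: '$':1, 'q':1, 'r':3, 'u':3, 'v':2, 'w':1, 'x':2, 'y':1, 'z':1
C (first-col start): C('$')=0, C('q')=1, C('r')=2, C('u')=5, C('v')=8, C('w')=10, C('x')=11, C('y')=13, C('z')=14
L[0]='r': occ=0, LF[0]=C('r')+0=2+0=2
L[1]='y': occ=0, LF[1]=C('y')+0=13+0=13
L[2]='r': occ=1, LF[2]=C('r')+1=2+1=3
L[3]='q': occ=0, LF[3]=C('q')+0=1+0=1
L[4]='u': occ=0, LF[4]=C('u')+0=5+0=5
L[5]='$': occ=0, LF[5]=C('$')+0=0+0=0
L[6]='v': occ=0, LF[6]=C('v')+0=8+0=8
L[7]='w': occ=0, LF[7]=C('w')+0=10+0=10
L[8]='r': occ=2, LF[8]=C('r')+2=2+2=4
L[9]='x': occ=0, LF[9]=C('x')+0=11+0=11
L[10]='u': occ=1, LF[10]=C('u')+1=5+1=6
L[11]='x': occ=1, LF[11]=C('x')+1=11+1=12
L[12]='u': occ=2, LF[12]=C('u')+2=5+2=7
L[13]='z': occ=0, LF[13]=C('z')+0=14+0=14
L[14]='v': occ=1, LF[14]=C('v')+1=8+1=9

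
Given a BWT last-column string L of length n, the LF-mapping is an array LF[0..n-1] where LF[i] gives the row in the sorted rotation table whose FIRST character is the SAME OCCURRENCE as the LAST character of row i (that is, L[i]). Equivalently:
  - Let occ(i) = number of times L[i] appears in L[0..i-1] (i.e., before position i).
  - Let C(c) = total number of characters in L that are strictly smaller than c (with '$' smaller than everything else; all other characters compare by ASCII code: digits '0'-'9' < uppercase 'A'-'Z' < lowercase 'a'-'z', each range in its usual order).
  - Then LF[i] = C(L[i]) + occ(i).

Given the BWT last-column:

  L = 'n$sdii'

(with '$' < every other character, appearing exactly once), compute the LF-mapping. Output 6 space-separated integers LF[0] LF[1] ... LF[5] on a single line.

Char counts: '$':1, 'd':1, 'i':2, 'n':1, 's':1
C (first-col start): C('$')=0, C('d')=1, C('i')=2, C('n')=4, C('s')=5
L[0]='n': occ=0, LF[0]=C('n')+0=4+0=4
L[1]='$': occ=0, LF[1]=C('$')+0=0+0=0
L[2]='s': occ=0, LF[2]=C('s')+0=5+0=5
L[3]='d': occ=0, LF[3]=C('d')+0=1+0=1
L[4]='i': occ=0, LF[4]=C('i')+0=2+0=2
L[5]='i': occ=1, LF[5]=C('i')+1=2+1=3

Answer: 4 0 5 1 2 3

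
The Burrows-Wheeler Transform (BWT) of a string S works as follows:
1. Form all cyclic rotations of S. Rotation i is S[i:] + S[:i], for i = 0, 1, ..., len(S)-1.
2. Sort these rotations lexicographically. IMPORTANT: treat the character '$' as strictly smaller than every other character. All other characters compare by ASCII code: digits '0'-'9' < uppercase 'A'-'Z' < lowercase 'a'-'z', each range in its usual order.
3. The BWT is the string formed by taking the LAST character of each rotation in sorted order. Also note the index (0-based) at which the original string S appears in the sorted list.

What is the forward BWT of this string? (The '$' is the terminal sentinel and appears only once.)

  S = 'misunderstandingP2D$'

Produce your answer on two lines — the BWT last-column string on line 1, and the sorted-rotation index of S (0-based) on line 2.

Answer: DP2gtnndndm$uaieriss
11

Derivation:
All 20 rotations (rotation i = S[i:]+S[:i]):
  rot[0] = misunderstandingP2D$
  rot[1] = isunderstandingP2D$m
  rot[2] = sunderstandingP2D$mi
  rot[3] = understandingP2D$mis
  rot[4] = nderstandingP2D$misu
  rot[5] = derstandingP2D$misun
  rot[6] = erstandingP2D$misund
  rot[7] = rstandingP2D$misunde
  rot[8] = standingP2D$misunder
  rot[9] = tandingP2D$misunders
  rot[10] = andingP2D$misunderst
  rot[11] = ndingP2D$misundersta
  rot[12] = dingP2D$misunderstan
  rot[13] = ingP2D$misunderstand
  rot[14] = ngP2D$misunderstandi
  rot[15] = gP2D$misunderstandin
  rot[16] = P2D$misunderstanding
  rot[17] = 2D$misunderstandingP
  rot[18] = D$misunderstandingP2
  rot[19] = $misunderstandingP2D
Sorted (with $ < everything):
  sorted[0] = $misunderstandingP2D  (last char: 'D')
  sorted[1] = 2D$misunderstandingP  (last char: 'P')
  sorted[2] = D$misunderstandingP2  (last char: '2')
  sorted[3] = P2D$misunderstanding  (last char: 'g')
  sorted[4] = andingP2D$misunderst  (last char: 't')
  sorted[5] = derstandingP2D$misun  (last char: 'n')
  sorted[6] = dingP2D$misunderstan  (last char: 'n')
  sorted[7] = erstandingP2D$misund  (last char: 'd')
  sorted[8] = gP2D$misunderstandin  (last char: 'n')
  sorted[9] = ingP2D$misunderstand  (last char: 'd')
  sorted[10] = isunderstandingP2D$m  (last char: 'm')
  sorted[11] = misunderstandingP2D$  (last char: '$')
  sorted[12] = nderstandingP2D$misu  (last char: 'u')
  sorted[13] = ndingP2D$misundersta  (last char: 'a')
  sorted[14] = ngP2D$misunderstandi  (last char: 'i')
  sorted[15] = rstandingP2D$misunde  (last char: 'e')
  sorted[16] = standingP2D$misunder  (last char: 'r')
  sorted[17] = sunderstandingP2D$mi  (last char: 'i')
  sorted[18] = tandingP2D$misunders  (last char: 's')
  sorted[19] = understandingP2D$mis  (last char: 's')
Last column: DP2gtnndndm$uaieriss
Original string S is at sorted index 11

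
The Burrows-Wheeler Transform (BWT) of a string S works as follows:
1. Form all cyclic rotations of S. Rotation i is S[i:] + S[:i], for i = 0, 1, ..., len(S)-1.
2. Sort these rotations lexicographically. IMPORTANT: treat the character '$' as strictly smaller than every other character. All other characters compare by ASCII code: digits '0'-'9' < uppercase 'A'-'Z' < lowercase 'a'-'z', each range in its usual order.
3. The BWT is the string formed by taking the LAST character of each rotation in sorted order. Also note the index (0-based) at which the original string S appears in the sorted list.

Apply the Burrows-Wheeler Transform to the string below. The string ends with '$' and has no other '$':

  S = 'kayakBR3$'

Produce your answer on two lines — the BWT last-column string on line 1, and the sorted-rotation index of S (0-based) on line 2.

All 9 rotations (rotation i = S[i:]+S[:i]):
  rot[0] = kayakBR3$
  rot[1] = ayakBR3$k
  rot[2] = yakBR3$ka
  rot[3] = akBR3$kay
  rot[4] = kBR3$kaya
  rot[5] = BR3$kayak
  rot[6] = R3$kayakB
  rot[7] = 3$kayakBR
  rot[8] = $kayakBR3
Sorted (with $ < everything):
  sorted[0] = $kayakBR3  (last char: '3')
  sorted[1] = 3$kayakBR  (last char: 'R')
  sorted[2] = BR3$kayak  (last char: 'k')
  sorted[3] = R3$kayakB  (last char: 'B')
  sorted[4] = akBR3$kay  (last char: 'y')
  sorted[5] = ayakBR3$k  (last char: 'k')
  sorted[6] = kBR3$kaya  (last char: 'a')
  sorted[7] = kayakBR3$  (last char: '$')
  sorted[8] = yakBR3$ka  (last char: 'a')
Last column: 3RkByka$a
Original string S is at sorted index 7

Answer: 3RkByka$a
7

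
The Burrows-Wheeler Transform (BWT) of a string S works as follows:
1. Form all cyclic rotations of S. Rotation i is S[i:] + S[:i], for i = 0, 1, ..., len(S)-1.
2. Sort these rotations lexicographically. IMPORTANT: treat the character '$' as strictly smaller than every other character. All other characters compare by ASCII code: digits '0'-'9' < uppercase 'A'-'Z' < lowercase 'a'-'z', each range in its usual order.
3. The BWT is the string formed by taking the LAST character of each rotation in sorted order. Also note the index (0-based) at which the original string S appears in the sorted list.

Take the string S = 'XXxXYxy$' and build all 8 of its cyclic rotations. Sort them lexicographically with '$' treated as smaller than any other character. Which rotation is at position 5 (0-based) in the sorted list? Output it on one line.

All 8 rotations (rotation i = S[i:]+S[:i]):
  rot[0] = XXxXYxy$
  rot[1] = XxXYxy$X
  rot[2] = xXYxy$XX
  rot[3] = XYxy$XXx
  rot[4] = Yxy$XXxX
  rot[5] = xy$XXxXY
  rot[6] = y$XXxXYx
  rot[7] = $XXxXYxy
Sorted (with $ < everything):
  sorted[0] = $XXxXYxy
  sorted[1] = XXxXYxy$
  sorted[2] = XYxy$XXx
  sorted[3] = XxXYxy$X
  sorted[4] = Yxy$XXxX
  sorted[5] = xXYxy$XX
  sorted[6] = xy$XXxXY
  sorted[7] = y$XXxXYx
sorted[5] = xXYxy$XX

Answer: xXYxy$XX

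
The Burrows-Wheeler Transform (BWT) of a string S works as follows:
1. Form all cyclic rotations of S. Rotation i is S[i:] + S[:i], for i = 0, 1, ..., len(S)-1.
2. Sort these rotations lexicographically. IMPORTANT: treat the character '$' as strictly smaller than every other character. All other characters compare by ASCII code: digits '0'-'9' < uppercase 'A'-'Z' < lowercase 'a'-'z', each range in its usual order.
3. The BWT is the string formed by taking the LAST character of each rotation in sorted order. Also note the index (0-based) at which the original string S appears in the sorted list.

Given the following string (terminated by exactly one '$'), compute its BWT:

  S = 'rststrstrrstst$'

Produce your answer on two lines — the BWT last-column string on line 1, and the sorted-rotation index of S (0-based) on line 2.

Answer: tttr$trtrrsssss
4

Derivation:
All 15 rotations (rotation i = S[i:]+S[:i]):
  rot[0] = rststrstrrstst$
  rot[1] = ststrstrrstst$r
  rot[2] = tstrstrrstst$rs
  rot[3] = strstrrstst$rst
  rot[4] = trstrrstst$rsts
  rot[5] = rstrrstst$rstst
  rot[6] = strrstst$rststr
  rot[7] = trrstst$rststrs
  rot[8] = rrstst$rststrst
  rot[9] = rstst$rststrstr
  rot[10] = stst$rststrstrr
  rot[11] = tst$rststrstrrs
  rot[12] = st$rststrstrrst
  rot[13] = t$rststrstrrsts
  rot[14] = $rststrstrrstst
Sorted (with $ < everything):
  sorted[0] = $rststrstrrstst  (last char: 't')
  sorted[1] = rrstst$rststrst  (last char: 't')
  sorted[2] = rstrrstst$rstst  (last char: 't')
  sorted[3] = rstst$rststrstr  (last char: 'r')
  sorted[4] = rststrstrrstst$  (last char: '$')
  sorted[5] = st$rststrstrrst  (last char: 't')
  sorted[6] = strrstst$rststr  (last char: 'r')
  sorted[7] = strstrrstst$rst  (last char: 't')
  sorted[8] = stst$rststrstrr  (last char: 'r')
  sorted[9] = ststrstrrstst$r  (last char: 'r')
  sorted[10] = t$rststrstrrsts  (last char: 's')
  sorted[11] = trrstst$rststrs  (last char: 's')
  sorted[12] = trstrrstst$rsts  (last char: 's')
  sorted[13] = tst$rststrstrrs  (last char: 's')
  sorted[14] = tstrstrrstst$rs  (last char: 's')
Last column: tttr$trtrrsssss
Original string S is at sorted index 4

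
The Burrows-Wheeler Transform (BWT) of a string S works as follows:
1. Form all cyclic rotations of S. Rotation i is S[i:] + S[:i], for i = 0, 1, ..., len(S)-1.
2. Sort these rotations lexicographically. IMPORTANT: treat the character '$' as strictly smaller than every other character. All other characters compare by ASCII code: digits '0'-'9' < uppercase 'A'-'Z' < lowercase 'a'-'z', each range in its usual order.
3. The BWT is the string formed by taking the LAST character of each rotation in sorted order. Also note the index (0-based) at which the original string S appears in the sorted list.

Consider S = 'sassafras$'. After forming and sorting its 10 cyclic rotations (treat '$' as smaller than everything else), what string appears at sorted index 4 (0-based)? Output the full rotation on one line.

All 10 rotations (rotation i = S[i:]+S[:i]):
  rot[0] = sassafras$
  rot[1] = assafras$s
  rot[2] = ssafras$sa
  rot[3] = safras$sas
  rot[4] = afras$sass
  rot[5] = fras$sassa
  rot[6] = ras$sassaf
  rot[7] = as$sassafr
  rot[8] = s$sassafra
  rot[9] = $sassafras
Sorted (with $ < everything):
  sorted[0] = $sassafras
  sorted[1] = afras$sass
  sorted[2] = as$sassafr
  sorted[3] = assafras$s
  sorted[4] = fras$sassa
  sorted[5] = ras$sassaf
  sorted[6] = s$sassafra
  sorted[7] = safras$sas
  sorted[8] = sassafras$
  sorted[9] = ssafras$sa
sorted[4] = fras$sassa

Answer: fras$sassa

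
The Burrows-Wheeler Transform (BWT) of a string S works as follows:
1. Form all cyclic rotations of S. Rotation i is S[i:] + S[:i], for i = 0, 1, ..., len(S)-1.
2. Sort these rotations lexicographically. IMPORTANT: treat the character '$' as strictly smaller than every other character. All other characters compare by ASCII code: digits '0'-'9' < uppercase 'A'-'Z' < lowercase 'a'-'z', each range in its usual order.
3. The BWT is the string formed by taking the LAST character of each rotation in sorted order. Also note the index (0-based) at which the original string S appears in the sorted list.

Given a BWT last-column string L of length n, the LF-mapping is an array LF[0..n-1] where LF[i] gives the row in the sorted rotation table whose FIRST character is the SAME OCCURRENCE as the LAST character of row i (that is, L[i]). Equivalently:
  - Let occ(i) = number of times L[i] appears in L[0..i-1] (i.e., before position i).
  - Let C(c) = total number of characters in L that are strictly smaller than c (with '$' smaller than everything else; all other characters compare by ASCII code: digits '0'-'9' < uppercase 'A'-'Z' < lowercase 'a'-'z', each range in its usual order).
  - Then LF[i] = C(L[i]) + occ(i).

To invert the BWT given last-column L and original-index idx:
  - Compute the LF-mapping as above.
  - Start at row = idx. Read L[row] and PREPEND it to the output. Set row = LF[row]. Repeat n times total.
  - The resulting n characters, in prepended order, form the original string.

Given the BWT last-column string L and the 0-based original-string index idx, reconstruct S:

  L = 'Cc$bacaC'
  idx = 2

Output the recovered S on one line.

Answer: CcbaacC$

Derivation:
LF mapping: 1 6 0 5 3 7 4 2
Walk LF starting at row 2, prepending L[row]:
  step 1: row=2, L[2]='$', prepend. Next row=LF[2]=0
  step 2: row=0, L[0]='C', prepend. Next row=LF[0]=1
  step 3: row=1, L[1]='c', prepend. Next row=LF[1]=6
  step 4: row=6, L[6]='a', prepend. Next row=LF[6]=4
  step 5: row=4, L[4]='a', prepend. Next row=LF[4]=3
  step 6: row=3, L[3]='b', prepend. Next row=LF[3]=5
  step 7: row=5, L[5]='c', prepend. Next row=LF[5]=7
  step 8: row=7, L[7]='C', prepend. Next row=LF[7]=2
Reversed output: CcbaacC$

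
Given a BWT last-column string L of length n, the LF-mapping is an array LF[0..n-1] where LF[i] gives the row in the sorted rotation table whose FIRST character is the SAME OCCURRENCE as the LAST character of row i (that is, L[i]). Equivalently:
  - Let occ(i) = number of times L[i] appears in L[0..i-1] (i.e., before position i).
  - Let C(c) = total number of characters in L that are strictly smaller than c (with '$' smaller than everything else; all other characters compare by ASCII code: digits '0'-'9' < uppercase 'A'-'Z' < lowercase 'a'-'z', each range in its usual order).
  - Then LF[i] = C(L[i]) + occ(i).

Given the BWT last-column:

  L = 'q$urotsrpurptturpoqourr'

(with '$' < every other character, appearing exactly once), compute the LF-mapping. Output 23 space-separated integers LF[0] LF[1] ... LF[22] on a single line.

Char counts: '$':1, 'o':3, 'p':3, 'q':2, 'r':6, 's':1, 't':3, 'u':4
C (first-col start): C('$')=0, C('o')=1, C('p')=4, C('q')=7, C('r')=9, C('s')=15, C('t')=16, C('u')=19
L[0]='q': occ=0, LF[0]=C('q')+0=7+0=7
L[1]='$': occ=0, LF[1]=C('$')+0=0+0=0
L[2]='u': occ=0, LF[2]=C('u')+0=19+0=19
L[3]='r': occ=0, LF[3]=C('r')+0=9+0=9
L[4]='o': occ=0, LF[4]=C('o')+0=1+0=1
L[5]='t': occ=0, LF[5]=C('t')+0=16+0=16
L[6]='s': occ=0, LF[6]=C('s')+0=15+0=15
L[7]='r': occ=1, LF[7]=C('r')+1=9+1=10
L[8]='p': occ=0, LF[8]=C('p')+0=4+0=4
L[9]='u': occ=1, LF[9]=C('u')+1=19+1=20
L[10]='r': occ=2, LF[10]=C('r')+2=9+2=11
L[11]='p': occ=1, LF[11]=C('p')+1=4+1=5
L[12]='t': occ=1, LF[12]=C('t')+1=16+1=17
L[13]='t': occ=2, LF[13]=C('t')+2=16+2=18
L[14]='u': occ=2, LF[14]=C('u')+2=19+2=21
L[15]='r': occ=3, LF[15]=C('r')+3=9+3=12
L[16]='p': occ=2, LF[16]=C('p')+2=4+2=6
L[17]='o': occ=1, LF[17]=C('o')+1=1+1=2
L[18]='q': occ=1, LF[18]=C('q')+1=7+1=8
L[19]='o': occ=2, LF[19]=C('o')+2=1+2=3
L[20]='u': occ=3, LF[20]=C('u')+3=19+3=22
L[21]='r': occ=4, LF[21]=C('r')+4=9+4=13
L[22]='r': occ=5, LF[22]=C('r')+5=9+5=14

Answer: 7 0 19 9 1 16 15 10 4 20 11 5 17 18 21 12 6 2 8 3 22 13 14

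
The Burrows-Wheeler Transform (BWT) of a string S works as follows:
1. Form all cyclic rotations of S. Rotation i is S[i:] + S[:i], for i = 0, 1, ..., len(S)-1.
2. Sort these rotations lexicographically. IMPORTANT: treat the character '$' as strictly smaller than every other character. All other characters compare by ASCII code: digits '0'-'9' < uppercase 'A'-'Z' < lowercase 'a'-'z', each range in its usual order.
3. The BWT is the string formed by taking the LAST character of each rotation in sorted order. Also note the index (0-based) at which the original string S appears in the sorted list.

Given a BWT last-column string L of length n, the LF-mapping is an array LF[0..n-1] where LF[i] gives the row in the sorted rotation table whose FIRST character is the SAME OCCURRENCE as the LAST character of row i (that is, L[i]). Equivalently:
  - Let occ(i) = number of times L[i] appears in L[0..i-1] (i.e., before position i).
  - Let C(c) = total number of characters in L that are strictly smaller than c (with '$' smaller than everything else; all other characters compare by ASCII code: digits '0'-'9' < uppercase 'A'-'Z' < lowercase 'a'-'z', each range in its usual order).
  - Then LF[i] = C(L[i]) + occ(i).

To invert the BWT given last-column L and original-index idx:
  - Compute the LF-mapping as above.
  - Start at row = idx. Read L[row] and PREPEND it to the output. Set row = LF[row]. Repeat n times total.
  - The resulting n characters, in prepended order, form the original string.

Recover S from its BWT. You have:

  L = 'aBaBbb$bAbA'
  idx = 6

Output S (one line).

Answer: aAbbbBBAba$

Derivation:
LF mapping: 5 3 6 4 7 8 0 9 1 10 2
Walk LF starting at row 6, prepending L[row]:
  step 1: row=6, L[6]='$', prepend. Next row=LF[6]=0
  step 2: row=0, L[0]='a', prepend. Next row=LF[0]=5
  step 3: row=5, L[5]='b', prepend. Next row=LF[5]=8
  step 4: row=8, L[8]='A', prepend. Next row=LF[8]=1
  step 5: row=1, L[1]='B', prepend. Next row=LF[1]=3
  step 6: row=3, L[3]='B', prepend. Next row=LF[3]=4
  step 7: row=4, L[4]='b', prepend. Next row=LF[4]=7
  step 8: row=7, L[7]='b', prepend. Next row=LF[7]=9
  step 9: row=9, L[9]='b', prepend. Next row=LF[9]=10
  step 10: row=10, L[10]='A', prepend. Next row=LF[10]=2
  step 11: row=2, L[2]='a', prepend. Next row=LF[2]=6
Reversed output: aAbbbBBAba$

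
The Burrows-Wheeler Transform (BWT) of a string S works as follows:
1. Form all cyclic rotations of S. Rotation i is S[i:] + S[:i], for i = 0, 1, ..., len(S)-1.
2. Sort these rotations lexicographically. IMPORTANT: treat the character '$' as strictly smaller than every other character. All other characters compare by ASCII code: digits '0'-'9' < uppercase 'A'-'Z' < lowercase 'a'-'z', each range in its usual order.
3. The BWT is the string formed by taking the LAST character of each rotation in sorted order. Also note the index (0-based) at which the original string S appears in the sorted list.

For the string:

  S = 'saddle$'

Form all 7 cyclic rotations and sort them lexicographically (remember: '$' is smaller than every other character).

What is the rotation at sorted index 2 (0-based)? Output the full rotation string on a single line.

Answer: ddle$sa

Derivation:
All 7 rotations (rotation i = S[i:]+S[:i]):
  rot[0] = saddle$
  rot[1] = addle$s
  rot[2] = ddle$sa
  rot[3] = dle$sad
  rot[4] = le$sadd
  rot[5] = e$saddl
  rot[6] = $saddle
Sorted (with $ < everything):
  sorted[0] = $saddle
  sorted[1] = addle$s
  sorted[2] = ddle$sa
  sorted[3] = dle$sad
  sorted[4] = e$saddl
  sorted[5] = le$sadd
  sorted[6] = saddle$
sorted[2] = ddle$sa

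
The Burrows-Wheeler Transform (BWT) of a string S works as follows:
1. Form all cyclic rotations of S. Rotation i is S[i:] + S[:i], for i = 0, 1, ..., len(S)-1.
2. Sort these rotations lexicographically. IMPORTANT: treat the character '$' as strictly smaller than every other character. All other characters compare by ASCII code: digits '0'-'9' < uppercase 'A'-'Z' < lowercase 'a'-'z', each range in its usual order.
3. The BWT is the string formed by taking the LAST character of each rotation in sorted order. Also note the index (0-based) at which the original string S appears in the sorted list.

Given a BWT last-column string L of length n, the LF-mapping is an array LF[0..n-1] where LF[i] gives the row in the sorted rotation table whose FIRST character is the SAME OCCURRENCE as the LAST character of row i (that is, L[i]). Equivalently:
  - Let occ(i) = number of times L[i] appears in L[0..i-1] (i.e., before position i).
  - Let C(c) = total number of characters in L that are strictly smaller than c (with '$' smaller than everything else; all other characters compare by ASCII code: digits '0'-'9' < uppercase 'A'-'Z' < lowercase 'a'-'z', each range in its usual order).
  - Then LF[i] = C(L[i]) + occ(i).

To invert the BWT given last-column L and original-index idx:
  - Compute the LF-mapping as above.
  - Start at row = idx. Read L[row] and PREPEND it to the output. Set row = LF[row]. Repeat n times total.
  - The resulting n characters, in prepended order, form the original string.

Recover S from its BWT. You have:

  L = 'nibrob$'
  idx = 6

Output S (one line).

Answer: ribbon$

Derivation:
LF mapping: 4 3 1 6 5 2 0
Walk LF starting at row 6, prepending L[row]:
  step 1: row=6, L[6]='$', prepend. Next row=LF[6]=0
  step 2: row=0, L[0]='n', prepend. Next row=LF[0]=4
  step 3: row=4, L[4]='o', prepend. Next row=LF[4]=5
  step 4: row=5, L[5]='b', prepend. Next row=LF[5]=2
  step 5: row=2, L[2]='b', prepend. Next row=LF[2]=1
  step 6: row=1, L[1]='i', prepend. Next row=LF[1]=3
  step 7: row=3, L[3]='r', prepend. Next row=LF[3]=6
Reversed output: ribbon$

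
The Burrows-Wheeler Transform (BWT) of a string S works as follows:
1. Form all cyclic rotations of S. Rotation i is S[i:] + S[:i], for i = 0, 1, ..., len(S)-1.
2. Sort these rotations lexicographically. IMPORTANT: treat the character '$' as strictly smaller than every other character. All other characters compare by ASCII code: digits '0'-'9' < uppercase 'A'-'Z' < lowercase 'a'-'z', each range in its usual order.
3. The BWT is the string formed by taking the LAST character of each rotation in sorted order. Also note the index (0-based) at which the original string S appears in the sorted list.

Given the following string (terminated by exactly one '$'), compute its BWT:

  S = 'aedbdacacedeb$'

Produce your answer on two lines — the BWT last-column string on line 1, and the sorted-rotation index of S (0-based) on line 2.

Answer: bdc$edaabeedac
3

Derivation:
All 14 rotations (rotation i = S[i:]+S[:i]):
  rot[0] = aedbdacacedeb$
  rot[1] = edbdacacedeb$a
  rot[2] = dbdacacedeb$ae
  rot[3] = bdacacedeb$aed
  rot[4] = dacacedeb$aedb
  rot[5] = acacedeb$aedbd
  rot[6] = cacedeb$aedbda
  rot[7] = acedeb$aedbdac
  rot[8] = cedeb$aedbdaca
  rot[9] = edeb$aedbdacac
  rot[10] = deb$aedbdacace
  rot[11] = eb$aedbdacaced
  rot[12] = b$aedbdacacede
  rot[13] = $aedbdacacedeb
Sorted (with $ < everything):
  sorted[0] = $aedbdacacedeb  (last char: 'b')
  sorted[1] = acacedeb$aedbd  (last char: 'd')
  sorted[2] = acedeb$aedbdac  (last char: 'c')
  sorted[3] = aedbdacacedeb$  (last char: '$')
  sorted[4] = b$aedbdacacede  (last char: 'e')
  sorted[5] = bdacacedeb$aed  (last char: 'd')
  sorted[6] = cacedeb$aedbda  (last char: 'a')
  sorted[7] = cedeb$aedbdaca  (last char: 'a')
  sorted[8] = dacacedeb$aedb  (last char: 'b')
  sorted[9] = dbdacacedeb$ae  (last char: 'e')
  sorted[10] = deb$aedbdacace  (last char: 'e')
  sorted[11] = eb$aedbdacaced  (last char: 'd')
  sorted[12] = edbdacacedeb$a  (last char: 'a')
  sorted[13] = edeb$aedbdacac  (last char: 'c')
Last column: bdc$edaabeedac
Original string S is at sorted index 3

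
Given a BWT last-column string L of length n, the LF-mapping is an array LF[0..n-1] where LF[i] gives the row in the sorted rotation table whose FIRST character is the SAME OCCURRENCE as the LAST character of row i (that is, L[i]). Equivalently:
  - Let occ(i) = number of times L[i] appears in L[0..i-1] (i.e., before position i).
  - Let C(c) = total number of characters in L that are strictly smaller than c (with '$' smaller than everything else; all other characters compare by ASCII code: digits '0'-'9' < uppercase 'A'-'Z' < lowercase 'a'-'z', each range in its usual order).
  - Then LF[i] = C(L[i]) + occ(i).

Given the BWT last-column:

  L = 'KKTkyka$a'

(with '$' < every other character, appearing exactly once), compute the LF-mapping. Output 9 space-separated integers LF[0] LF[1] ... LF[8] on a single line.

Char counts: '$':1, 'K':2, 'T':1, 'a':2, 'k':2, 'y':1
C (first-col start): C('$')=0, C('K')=1, C('T')=3, C('a')=4, C('k')=6, C('y')=8
L[0]='K': occ=0, LF[0]=C('K')+0=1+0=1
L[1]='K': occ=1, LF[1]=C('K')+1=1+1=2
L[2]='T': occ=0, LF[2]=C('T')+0=3+0=3
L[3]='k': occ=0, LF[3]=C('k')+0=6+0=6
L[4]='y': occ=0, LF[4]=C('y')+0=8+0=8
L[5]='k': occ=1, LF[5]=C('k')+1=6+1=7
L[6]='a': occ=0, LF[6]=C('a')+0=4+0=4
L[7]='$': occ=0, LF[7]=C('$')+0=0+0=0
L[8]='a': occ=1, LF[8]=C('a')+1=4+1=5

Answer: 1 2 3 6 8 7 4 0 5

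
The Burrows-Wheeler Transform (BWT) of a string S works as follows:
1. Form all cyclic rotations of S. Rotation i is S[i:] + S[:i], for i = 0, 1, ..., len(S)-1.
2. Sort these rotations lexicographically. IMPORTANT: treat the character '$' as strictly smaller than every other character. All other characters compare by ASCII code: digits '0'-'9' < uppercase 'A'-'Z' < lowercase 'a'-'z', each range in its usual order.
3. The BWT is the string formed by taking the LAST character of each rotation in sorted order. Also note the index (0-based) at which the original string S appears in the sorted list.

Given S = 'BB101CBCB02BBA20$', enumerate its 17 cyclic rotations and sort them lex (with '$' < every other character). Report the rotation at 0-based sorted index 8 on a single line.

Answer: A20$BB101CBCB02BB

Derivation:
All 17 rotations (rotation i = S[i:]+S[:i]):
  rot[0] = BB101CBCB02BBA20$
  rot[1] = B101CBCB02BBA20$B
  rot[2] = 101CBCB02BBA20$BB
  rot[3] = 01CBCB02BBA20$BB1
  rot[4] = 1CBCB02BBA20$BB10
  rot[5] = CBCB02BBA20$BB101
  rot[6] = BCB02BBA20$BB101C
  rot[7] = CB02BBA20$BB101CB
  rot[8] = B02BBA20$BB101CBC
  rot[9] = 02BBA20$BB101CBCB
  rot[10] = 2BBA20$BB101CBCB0
  rot[11] = BBA20$BB101CBCB02
  rot[12] = BA20$BB101CBCB02B
  rot[13] = A20$BB101CBCB02BB
  rot[14] = 20$BB101CBCB02BBA
  rot[15] = 0$BB101CBCB02BBA2
  rot[16] = $BB101CBCB02BBA20
Sorted (with $ < everything):
  sorted[0] = $BB101CBCB02BBA20
  sorted[1] = 0$BB101CBCB02BBA2
  sorted[2] = 01CBCB02BBA20$BB1
  sorted[3] = 02BBA20$BB101CBCB
  sorted[4] = 101CBCB02BBA20$BB
  sorted[5] = 1CBCB02BBA20$BB10
  sorted[6] = 20$BB101CBCB02BBA
  sorted[7] = 2BBA20$BB101CBCB0
  sorted[8] = A20$BB101CBCB02BB
  sorted[9] = B02BBA20$BB101CBC
  sorted[10] = B101CBCB02BBA20$B
  sorted[11] = BA20$BB101CBCB02B
  sorted[12] = BB101CBCB02BBA20$
  sorted[13] = BBA20$BB101CBCB02
  sorted[14] = BCB02BBA20$BB101C
  sorted[15] = CB02BBA20$BB101CB
  sorted[16] = CBCB02BBA20$BB101
sorted[8] = A20$BB101CBCB02BB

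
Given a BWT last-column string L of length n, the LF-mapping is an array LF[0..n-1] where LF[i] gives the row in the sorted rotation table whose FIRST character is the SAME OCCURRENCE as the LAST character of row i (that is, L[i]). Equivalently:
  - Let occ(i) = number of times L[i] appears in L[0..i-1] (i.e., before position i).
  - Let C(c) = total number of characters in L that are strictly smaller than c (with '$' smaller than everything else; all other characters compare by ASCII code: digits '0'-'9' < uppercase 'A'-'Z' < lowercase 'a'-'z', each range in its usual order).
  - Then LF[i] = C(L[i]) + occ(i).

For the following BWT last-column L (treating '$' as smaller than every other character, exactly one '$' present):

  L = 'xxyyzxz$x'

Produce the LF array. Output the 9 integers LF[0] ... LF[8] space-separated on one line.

Char counts: '$':1, 'x':4, 'y':2, 'z':2
C (first-col start): C('$')=0, C('x')=1, C('y')=5, C('z')=7
L[0]='x': occ=0, LF[0]=C('x')+0=1+0=1
L[1]='x': occ=1, LF[1]=C('x')+1=1+1=2
L[2]='y': occ=0, LF[2]=C('y')+0=5+0=5
L[3]='y': occ=1, LF[3]=C('y')+1=5+1=6
L[4]='z': occ=0, LF[4]=C('z')+0=7+0=7
L[5]='x': occ=2, LF[5]=C('x')+2=1+2=3
L[6]='z': occ=1, LF[6]=C('z')+1=7+1=8
L[7]='$': occ=0, LF[7]=C('$')+0=0+0=0
L[8]='x': occ=3, LF[8]=C('x')+3=1+3=4

Answer: 1 2 5 6 7 3 8 0 4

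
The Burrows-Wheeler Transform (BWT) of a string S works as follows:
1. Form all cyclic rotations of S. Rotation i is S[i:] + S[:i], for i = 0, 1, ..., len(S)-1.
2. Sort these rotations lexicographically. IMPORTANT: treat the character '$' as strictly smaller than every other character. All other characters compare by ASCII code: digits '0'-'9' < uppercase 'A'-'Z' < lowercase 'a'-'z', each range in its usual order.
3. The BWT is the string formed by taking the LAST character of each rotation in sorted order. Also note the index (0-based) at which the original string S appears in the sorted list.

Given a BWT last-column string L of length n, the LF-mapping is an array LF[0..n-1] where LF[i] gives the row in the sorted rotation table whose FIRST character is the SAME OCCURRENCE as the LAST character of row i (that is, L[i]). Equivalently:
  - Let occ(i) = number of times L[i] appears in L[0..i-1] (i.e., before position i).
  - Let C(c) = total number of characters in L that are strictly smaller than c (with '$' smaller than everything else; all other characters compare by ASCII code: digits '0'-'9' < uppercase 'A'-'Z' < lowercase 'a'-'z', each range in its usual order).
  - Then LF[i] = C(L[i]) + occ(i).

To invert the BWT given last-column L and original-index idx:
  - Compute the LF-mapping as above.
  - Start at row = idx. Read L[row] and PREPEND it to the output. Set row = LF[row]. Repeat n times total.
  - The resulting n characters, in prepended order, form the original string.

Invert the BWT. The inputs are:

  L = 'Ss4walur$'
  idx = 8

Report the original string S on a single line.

Answer: walrus4S$

Derivation:
LF mapping: 2 6 1 8 3 4 7 5 0
Walk LF starting at row 8, prepending L[row]:
  step 1: row=8, L[8]='$', prepend. Next row=LF[8]=0
  step 2: row=0, L[0]='S', prepend. Next row=LF[0]=2
  step 3: row=2, L[2]='4', prepend. Next row=LF[2]=1
  step 4: row=1, L[1]='s', prepend. Next row=LF[1]=6
  step 5: row=6, L[6]='u', prepend. Next row=LF[6]=7
  step 6: row=7, L[7]='r', prepend. Next row=LF[7]=5
  step 7: row=5, L[5]='l', prepend. Next row=LF[5]=4
  step 8: row=4, L[4]='a', prepend. Next row=LF[4]=3
  step 9: row=3, L[3]='w', prepend. Next row=LF[3]=8
Reversed output: walrus4S$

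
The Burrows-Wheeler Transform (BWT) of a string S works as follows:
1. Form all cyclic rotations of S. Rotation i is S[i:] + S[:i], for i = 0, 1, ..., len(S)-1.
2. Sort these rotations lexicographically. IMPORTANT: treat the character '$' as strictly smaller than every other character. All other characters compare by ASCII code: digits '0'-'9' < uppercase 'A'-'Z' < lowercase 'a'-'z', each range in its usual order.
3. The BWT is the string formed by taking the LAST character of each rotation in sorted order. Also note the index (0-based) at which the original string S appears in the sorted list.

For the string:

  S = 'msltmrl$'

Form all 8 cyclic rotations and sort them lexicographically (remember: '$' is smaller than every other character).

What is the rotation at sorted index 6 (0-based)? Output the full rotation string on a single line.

All 8 rotations (rotation i = S[i:]+S[:i]):
  rot[0] = msltmrl$
  rot[1] = sltmrl$m
  rot[2] = ltmrl$ms
  rot[3] = tmrl$msl
  rot[4] = mrl$mslt
  rot[5] = rl$msltm
  rot[6] = l$msltmr
  rot[7] = $msltmrl
Sorted (with $ < everything):
  sorted[0] = $msltmrl
  sorted[1] = l$msltmr
  sorted[2] = ltmrl$ms
  sorted[3] = mrl$mslt
  sorted[4] = msltmrl$
  sorted[5] = rl$msltm
  sorted[6] = sltmrl$m
  sorted[7] = tmrl$msl
sorted[6] = sltmrl$m

Answer: sltmrl$m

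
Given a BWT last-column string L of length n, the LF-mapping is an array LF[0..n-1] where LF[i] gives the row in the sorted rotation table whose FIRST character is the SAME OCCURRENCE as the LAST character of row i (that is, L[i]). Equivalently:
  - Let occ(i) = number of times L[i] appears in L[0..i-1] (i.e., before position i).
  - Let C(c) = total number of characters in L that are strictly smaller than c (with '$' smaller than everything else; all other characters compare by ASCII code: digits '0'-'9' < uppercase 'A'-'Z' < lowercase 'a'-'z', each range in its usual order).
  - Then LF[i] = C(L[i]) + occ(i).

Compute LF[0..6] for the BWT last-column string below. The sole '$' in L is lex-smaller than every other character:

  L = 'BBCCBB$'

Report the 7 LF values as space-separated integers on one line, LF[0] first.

Char counts: '$':1, 'B':4, 'C':2
C (first-col start): C('$')=0, C('B')=1, C('C')=5
L[0]='B': occ=0, LF[0]=C('B')+0=1+0=1
L[1]='B': occ=1, LF[1]=C('B')+1=1+1=2
L[2]='C': occ=0, LF[2]=C('C')+0=5+0=5
L[3]='C': occ=1, LF[3]=C('C')+1=5+1=6
L[4]='B': occ=2, LF[4]=C('B')+2=1+2=3
L[5]='B': occ=3, LF[5]=C('B')+3=1+3=4
L[6]='$': occ=0, LF[6]=C('$')+0=0+0=0

Answer: 1 2 5 6 3 4 0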